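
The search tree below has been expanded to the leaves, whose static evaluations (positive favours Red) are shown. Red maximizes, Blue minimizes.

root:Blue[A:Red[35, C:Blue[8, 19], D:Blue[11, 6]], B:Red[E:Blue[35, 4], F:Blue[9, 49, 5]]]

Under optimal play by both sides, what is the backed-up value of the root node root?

C (Blue): min(8, 19) = 8
D (Blue): min(11, 6) = 6
A (Red): max(35, 8, 6) = 35
E (Blue): min(35, 4) = 4
F (Blue): min(9, 49, 5) = 5
B (Red): max(4, 5) = 5
root (Blue): min(35, 5) = 5

5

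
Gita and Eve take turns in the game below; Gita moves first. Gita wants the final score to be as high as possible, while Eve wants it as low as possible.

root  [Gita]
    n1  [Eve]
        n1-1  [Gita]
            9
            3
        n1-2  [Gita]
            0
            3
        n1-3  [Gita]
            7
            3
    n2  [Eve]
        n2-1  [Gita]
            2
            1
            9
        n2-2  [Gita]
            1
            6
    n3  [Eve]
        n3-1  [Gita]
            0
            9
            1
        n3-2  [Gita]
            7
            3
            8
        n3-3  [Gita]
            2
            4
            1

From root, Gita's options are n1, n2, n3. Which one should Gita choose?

n1-1 (Gita): max(9, 3) = 9
n1-2 (Gita): max(0, 3) = 3
n1-3 (Gita): max(7, 3) = 7
n1 (Eve): min(9, 3, 7) = 3
n2-1 (Gita): max(2, 1, 9) = 9
n2-2 (Gita): max(1, 6) = 6
n2 (Eve): min(9, 6) = 6
n3-1 (Gita): max(0, 9, 1) = 9
n3-2 (Gita): max(7, 3, 8) = 8
n3-3 (Gita): max(2, 4, 1) = 4
n3 (Eve): min(9, 8, 4) = 4
root (Gita): max(3, 6, 4) = 6
Gita at root wants the highest of {n1=3, n2=6, n3=4}, so chooses n2.

n2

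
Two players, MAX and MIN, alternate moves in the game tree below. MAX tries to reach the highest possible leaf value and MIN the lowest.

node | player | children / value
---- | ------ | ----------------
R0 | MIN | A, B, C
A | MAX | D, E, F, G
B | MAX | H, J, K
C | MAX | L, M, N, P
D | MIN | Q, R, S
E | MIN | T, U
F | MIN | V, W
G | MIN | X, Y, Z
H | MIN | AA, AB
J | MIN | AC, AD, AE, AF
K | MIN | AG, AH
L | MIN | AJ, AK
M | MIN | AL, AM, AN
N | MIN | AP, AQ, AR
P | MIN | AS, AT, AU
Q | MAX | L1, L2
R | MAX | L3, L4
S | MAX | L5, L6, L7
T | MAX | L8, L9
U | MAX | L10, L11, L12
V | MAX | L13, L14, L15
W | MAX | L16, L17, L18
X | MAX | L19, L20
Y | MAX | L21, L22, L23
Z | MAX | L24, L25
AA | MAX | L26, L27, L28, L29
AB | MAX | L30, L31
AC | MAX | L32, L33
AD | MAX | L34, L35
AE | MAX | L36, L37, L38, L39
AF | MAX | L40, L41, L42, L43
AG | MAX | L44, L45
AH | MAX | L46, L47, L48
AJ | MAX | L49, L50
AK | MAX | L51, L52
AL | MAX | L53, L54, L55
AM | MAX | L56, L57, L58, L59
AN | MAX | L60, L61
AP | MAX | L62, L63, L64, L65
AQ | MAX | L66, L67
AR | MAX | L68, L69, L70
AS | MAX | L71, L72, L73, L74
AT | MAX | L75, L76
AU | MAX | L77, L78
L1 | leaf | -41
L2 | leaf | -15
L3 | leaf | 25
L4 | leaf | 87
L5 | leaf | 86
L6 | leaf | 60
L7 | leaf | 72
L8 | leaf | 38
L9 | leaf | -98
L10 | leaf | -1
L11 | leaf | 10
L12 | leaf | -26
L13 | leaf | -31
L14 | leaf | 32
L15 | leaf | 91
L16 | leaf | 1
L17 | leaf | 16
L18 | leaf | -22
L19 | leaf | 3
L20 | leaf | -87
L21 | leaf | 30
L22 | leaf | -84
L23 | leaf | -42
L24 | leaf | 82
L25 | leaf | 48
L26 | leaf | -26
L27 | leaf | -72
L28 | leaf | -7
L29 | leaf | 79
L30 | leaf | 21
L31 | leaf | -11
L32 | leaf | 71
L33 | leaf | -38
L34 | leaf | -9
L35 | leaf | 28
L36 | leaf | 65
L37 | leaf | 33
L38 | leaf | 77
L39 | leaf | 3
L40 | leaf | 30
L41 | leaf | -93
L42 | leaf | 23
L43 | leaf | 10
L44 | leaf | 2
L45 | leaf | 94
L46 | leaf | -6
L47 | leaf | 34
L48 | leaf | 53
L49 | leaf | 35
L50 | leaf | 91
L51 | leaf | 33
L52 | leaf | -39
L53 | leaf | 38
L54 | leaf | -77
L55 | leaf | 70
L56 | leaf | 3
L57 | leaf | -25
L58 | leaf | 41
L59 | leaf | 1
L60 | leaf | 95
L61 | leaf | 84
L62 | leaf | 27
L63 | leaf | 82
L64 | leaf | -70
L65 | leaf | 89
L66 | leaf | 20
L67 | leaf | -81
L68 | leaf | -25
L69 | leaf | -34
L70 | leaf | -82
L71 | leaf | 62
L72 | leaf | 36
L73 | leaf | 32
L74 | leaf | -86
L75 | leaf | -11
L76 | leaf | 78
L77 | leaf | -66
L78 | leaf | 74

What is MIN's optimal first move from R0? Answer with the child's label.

Q (MAX): max(-41, -15) = -15
R (MAX): max(25, 87) = 87
S (MAX): max(86, 60, 72) = 86
D (MIN): min(-15, 87, 86) = -15
T (MAX): max(38, -98) = 38
U (MAX): max(-1, 10, -26) = 10
E (MIN): min(38, 10) = 10
V (MAX): max(-31, 32, 91) = 91
W (MAX): max(1, 16, -22) = 16
F (MIN): min(91, 16) = 16
X (MAX): max(3, -87) = 3
Y (MAX): max(30, -84, -42) = 30
Z (MAX): max(82, 48) = 82
G (MIN): min(3, 30, 82) = 3
A (MAX): max(-15, 10, 16, 3) = 16
AA (MAX): max(-26, -72, -7, 79) = 79
AB (MAX): max(21, -11) = 21
H (MIN): min(79, 21) = 21
AC (MAX): max(71, -38) = 71
AD (MAX): max(-9, 28) = 28
AE (MAX): max(65, 33, 77, 3) = 77
AF (MAX): max(30, -93, 23, 10) = 30
J (MIN): min(71, 28, 77, 30) = 28
AG (MAX): max(2, 94) = 94
AH (MAX): max(-6, 34, 53) = 53
K (MIN): min(94, 53) = 53
B (MAX): max(21, 28, 53) = 53
AJ (MAX): max(35, 91) = 91
AK (MAX): max(33, -39) = 33
L (MIN): min(91, 33) = 33
AL (MAX): max(38, -77, 70) = 70
AM (MAX): max(3, -25, 41, 1) = 41
AN (MAX): max(95, 84) = 95
M (MIN): min(70, 41, 95) = 41
AP (MAX): max(27, 82, -70, 89) = 89
AQ (MAX): max(20, -81) = 20
AR (MAX): max(-25, -34, -82) = -25
N (MIN): min(89, 20, -25) = -25
AS (MAX): max(62, 36, 32, -86) = 62
AT (MAX): max(-11, 78) = 78
AU (MAX): max(-66, 74) = 74
P (MIN): min(62, 78, 74) = 62
C (MAX): max(33, 41, -25, 62) = 62
R0 (MIN): min(16, 53, 62) = 16
MIN at R0 wants the lowest of {A=16, B=53, C=62}, so chooses A.

A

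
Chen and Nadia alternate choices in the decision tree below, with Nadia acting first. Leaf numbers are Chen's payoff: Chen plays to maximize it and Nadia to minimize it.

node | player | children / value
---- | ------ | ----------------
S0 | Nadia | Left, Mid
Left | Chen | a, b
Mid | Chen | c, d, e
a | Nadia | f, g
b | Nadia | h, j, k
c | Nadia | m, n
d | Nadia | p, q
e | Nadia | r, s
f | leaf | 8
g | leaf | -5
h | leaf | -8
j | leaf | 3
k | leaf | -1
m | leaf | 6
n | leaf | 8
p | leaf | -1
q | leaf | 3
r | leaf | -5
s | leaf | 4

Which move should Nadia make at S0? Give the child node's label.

a (Nadia): min(8, -5) = -5
b (Nadia): min(-8, 3, -1) = -8
Left (Chen): max(-5, -8) = -5
c (Nadia): min(6, 8) = 6
d (Nadia): min(-1, 3) = -1
e (Nadia): min(-5, 4) = -5
Mid (Chen): max(6, -1, -5) = 6
S0 (Nadia): min(-5, 6) = -5
Nadia at S0 wants the lowest of {Left=-5, Mid=6}, so chooses Left.

Left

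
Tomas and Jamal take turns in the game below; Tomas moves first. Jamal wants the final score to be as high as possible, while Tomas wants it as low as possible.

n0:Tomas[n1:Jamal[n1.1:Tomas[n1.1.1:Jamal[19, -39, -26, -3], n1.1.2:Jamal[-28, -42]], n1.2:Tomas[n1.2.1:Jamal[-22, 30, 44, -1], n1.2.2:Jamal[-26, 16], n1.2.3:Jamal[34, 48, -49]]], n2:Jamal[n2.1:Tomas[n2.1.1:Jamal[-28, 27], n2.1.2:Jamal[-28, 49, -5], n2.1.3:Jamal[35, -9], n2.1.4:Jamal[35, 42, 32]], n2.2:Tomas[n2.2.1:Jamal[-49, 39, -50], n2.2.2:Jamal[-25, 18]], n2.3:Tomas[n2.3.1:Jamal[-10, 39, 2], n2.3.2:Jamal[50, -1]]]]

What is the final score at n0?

n1.1.1 (Jamal): max(19, -39, -26, -3) = 19
n1.1.2 (Jamal): max(-28, -42) = -28
n1.1 (Tomas): min(19, -28) = -28
n1.2.1 (Jamal): max(-22, 30, 44, -1) = 44
n1.2.2 (Jamal): max(-26, 16) = 16
n1.2.3 (Jamal): max(34, 48, -49) = 48
n1.2 (Tomas): min(44, 16, 48) = 16
n1 (Jamal): max(-28, 16) = 16
n2.1.1 (Jamal): max(-28, 27) = 27
n2.1.2 (Jamal): max(-28, 49, -5) = 49
n2.1.3 (Jamal): max(35, -9) = 35
n2.1.4 (Jamal): max(35, 42, 32) = 42
n2.1 (Tomas): min(27, 49, 35, 42) = 27
n2.2.1 (Jamal): max(-49, 39, -50) = 39
n2.2.2 (Jamal): max(-25, 18) = 18
n2.2 (Tomas): min(39, 18) = 18
n2.3.1 (Jamal): max(-10, 39, 2) = 39
n2.3.2 (Jamal): max(50, -1) = 50
n2.3 (Tomas): min(39, 50) = 39
n2 (Jamal): max(27, 18, 39) = 39
n0 (Tomas): min(16, 39) = 16

16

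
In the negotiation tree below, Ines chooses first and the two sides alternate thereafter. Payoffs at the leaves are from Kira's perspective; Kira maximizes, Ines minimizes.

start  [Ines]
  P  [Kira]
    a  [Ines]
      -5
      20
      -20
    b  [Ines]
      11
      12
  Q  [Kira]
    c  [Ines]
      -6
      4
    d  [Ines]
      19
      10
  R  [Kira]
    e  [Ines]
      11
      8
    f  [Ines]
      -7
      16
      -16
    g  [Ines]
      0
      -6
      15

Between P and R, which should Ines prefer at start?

a (Ines): min(-5, 20, -20) = -20
b (Ines): min(11, 12) = 11
P (Kira): max(-20, 11) = 11
e (Ines): min(11, 8) = 8
f (Ines): min(-7, 16, -16) = -16
g (Ines): min(0, -6, 15) = -6
R (Kira): max(8, -16, -6) = 8
Ines prefers the lower value; P=11, R=8. R is better since 8 < 11.

R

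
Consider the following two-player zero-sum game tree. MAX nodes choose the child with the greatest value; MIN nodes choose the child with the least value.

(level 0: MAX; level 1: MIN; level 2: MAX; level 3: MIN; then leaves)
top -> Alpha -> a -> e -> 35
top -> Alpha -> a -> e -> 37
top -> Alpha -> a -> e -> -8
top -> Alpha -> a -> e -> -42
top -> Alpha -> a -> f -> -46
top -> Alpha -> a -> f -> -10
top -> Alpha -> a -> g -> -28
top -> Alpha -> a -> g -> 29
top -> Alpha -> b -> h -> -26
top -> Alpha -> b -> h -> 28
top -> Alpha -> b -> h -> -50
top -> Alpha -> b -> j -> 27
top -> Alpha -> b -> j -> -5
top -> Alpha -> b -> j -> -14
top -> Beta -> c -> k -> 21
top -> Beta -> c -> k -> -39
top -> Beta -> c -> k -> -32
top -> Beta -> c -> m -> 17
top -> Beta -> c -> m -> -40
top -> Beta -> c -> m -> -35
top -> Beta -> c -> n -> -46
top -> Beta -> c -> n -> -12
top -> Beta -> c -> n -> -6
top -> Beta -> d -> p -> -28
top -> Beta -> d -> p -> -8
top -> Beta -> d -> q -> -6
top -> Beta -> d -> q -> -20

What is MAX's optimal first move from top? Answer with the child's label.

e (MIN): min(35, 37, -8, -42) = -42
f (MIN): min(-46, -10) = -46
g (MIN): min(-28, 29) = -28
a (MAX): max(-42, -46, -28) = -28
h (MIN): min(-26, 28, -50) = -50
j (MIN): min(27, -5, -14) = -14
b (MAX): max(-50, -14) = -14
Alpha (MIN): min(-28, -14) = -28
k (MIN): min(21, -39, -32) = -39
m (MIN): min(17, -40, -35) = -40
n (MIN): min(-46, -12, -6) = -46
c (MAX): max(-39, -40, -46) = -39
p (MIN): min(-28, -8) = -28
q (MIN): min(-6, -20) = -20
d (MAX): max(-28, -20) = -20
Beta (MIN): min(-39, -20) = -39
top (MAX): max(-28, -39) = -28
MAX at top wants the highest of {Alpha=-28, Beta=-39}, so chooses Alpha.

Alpha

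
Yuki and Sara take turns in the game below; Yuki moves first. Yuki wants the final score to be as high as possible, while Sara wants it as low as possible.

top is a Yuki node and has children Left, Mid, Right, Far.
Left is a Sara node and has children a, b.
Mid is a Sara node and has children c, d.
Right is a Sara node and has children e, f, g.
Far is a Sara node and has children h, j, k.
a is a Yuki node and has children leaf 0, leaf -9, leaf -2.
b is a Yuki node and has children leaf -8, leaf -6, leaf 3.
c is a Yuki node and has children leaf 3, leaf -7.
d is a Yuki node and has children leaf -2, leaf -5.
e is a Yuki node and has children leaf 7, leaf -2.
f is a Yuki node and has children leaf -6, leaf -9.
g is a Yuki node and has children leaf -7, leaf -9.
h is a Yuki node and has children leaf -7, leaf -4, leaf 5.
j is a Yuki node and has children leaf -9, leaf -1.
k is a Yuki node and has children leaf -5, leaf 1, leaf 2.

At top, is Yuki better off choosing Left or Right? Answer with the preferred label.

a (Yuki): max(0, -9, -2) = 0
b (Yuki): max(-8, -6, 3) = 3
Left (Sara): min(0, 3) = 0
e (Yuki): max(7, -2) = 7
f (Yuki): max(-6, -9) = -6
g (Yuki): max(-7, -9) = -7
Right (Sara): min(7, -6, -7) = -7
Yuki prefers the higher value; Left=0, Right=-7. Left is better since 0 > -7.

Left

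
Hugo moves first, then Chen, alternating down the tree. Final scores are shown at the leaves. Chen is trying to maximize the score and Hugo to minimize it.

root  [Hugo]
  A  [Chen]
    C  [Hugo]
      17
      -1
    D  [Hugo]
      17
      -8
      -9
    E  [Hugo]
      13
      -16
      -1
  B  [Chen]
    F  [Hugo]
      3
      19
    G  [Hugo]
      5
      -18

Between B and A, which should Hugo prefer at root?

A

F (Hugo): min(3, 19) = 3
G (Hugo): min(5, -18) = -18
B (Chen): max(3, -18) = 3
C (Hugo): min(17, -1) = -1
D (Hugo): min(17, -8, -9) = -9
E (Hugo): min(13, -16, -1) = -16
A (Chen): max(-1, -9, -16) = -1
Hugo prefers the lower value; B=3, A=-1. A is better since -1 < 3.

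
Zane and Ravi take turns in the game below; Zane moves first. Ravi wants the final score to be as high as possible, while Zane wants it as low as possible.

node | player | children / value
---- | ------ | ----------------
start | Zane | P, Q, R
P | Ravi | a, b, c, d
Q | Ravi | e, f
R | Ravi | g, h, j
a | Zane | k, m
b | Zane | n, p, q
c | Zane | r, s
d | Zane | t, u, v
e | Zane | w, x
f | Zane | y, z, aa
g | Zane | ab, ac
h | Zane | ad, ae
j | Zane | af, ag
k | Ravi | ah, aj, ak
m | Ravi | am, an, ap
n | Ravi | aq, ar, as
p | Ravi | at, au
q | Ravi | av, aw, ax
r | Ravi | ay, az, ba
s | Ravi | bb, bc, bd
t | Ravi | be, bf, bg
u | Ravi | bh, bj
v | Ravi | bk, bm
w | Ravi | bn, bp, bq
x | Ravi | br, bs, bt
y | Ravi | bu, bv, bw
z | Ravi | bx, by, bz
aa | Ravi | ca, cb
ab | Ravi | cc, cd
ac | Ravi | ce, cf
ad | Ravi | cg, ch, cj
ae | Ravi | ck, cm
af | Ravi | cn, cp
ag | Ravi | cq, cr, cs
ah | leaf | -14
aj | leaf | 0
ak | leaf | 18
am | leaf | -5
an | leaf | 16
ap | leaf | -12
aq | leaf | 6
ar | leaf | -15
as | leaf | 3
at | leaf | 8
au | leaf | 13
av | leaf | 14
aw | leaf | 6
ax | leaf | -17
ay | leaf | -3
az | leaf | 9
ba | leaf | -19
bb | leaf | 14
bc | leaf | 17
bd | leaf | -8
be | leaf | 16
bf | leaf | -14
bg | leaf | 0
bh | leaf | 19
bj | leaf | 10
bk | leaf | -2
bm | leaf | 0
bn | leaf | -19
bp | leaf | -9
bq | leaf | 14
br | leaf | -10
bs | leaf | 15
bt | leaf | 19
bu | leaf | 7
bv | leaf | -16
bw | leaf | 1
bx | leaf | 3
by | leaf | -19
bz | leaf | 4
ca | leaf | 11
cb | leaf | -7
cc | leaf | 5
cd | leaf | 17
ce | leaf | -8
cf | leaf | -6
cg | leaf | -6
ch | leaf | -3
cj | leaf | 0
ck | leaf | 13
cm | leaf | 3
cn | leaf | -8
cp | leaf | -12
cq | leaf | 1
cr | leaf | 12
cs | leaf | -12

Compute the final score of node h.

ad (Ravi): max(-6, -3, 0) = 0
ae (Ravi): max(13, 3) = 13
h (Zane): min(0, 13) = 0

0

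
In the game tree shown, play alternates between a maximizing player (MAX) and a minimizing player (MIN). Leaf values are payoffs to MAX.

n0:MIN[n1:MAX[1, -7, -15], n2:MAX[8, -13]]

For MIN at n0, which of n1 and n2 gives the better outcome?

n1 (MAX): max(1, -7, -15) = 1
n2 (MAX): max(8, -13) = 8
MIN prefers the lower value; n1=1, n2=8. n1 is better since 1 < 8.

n1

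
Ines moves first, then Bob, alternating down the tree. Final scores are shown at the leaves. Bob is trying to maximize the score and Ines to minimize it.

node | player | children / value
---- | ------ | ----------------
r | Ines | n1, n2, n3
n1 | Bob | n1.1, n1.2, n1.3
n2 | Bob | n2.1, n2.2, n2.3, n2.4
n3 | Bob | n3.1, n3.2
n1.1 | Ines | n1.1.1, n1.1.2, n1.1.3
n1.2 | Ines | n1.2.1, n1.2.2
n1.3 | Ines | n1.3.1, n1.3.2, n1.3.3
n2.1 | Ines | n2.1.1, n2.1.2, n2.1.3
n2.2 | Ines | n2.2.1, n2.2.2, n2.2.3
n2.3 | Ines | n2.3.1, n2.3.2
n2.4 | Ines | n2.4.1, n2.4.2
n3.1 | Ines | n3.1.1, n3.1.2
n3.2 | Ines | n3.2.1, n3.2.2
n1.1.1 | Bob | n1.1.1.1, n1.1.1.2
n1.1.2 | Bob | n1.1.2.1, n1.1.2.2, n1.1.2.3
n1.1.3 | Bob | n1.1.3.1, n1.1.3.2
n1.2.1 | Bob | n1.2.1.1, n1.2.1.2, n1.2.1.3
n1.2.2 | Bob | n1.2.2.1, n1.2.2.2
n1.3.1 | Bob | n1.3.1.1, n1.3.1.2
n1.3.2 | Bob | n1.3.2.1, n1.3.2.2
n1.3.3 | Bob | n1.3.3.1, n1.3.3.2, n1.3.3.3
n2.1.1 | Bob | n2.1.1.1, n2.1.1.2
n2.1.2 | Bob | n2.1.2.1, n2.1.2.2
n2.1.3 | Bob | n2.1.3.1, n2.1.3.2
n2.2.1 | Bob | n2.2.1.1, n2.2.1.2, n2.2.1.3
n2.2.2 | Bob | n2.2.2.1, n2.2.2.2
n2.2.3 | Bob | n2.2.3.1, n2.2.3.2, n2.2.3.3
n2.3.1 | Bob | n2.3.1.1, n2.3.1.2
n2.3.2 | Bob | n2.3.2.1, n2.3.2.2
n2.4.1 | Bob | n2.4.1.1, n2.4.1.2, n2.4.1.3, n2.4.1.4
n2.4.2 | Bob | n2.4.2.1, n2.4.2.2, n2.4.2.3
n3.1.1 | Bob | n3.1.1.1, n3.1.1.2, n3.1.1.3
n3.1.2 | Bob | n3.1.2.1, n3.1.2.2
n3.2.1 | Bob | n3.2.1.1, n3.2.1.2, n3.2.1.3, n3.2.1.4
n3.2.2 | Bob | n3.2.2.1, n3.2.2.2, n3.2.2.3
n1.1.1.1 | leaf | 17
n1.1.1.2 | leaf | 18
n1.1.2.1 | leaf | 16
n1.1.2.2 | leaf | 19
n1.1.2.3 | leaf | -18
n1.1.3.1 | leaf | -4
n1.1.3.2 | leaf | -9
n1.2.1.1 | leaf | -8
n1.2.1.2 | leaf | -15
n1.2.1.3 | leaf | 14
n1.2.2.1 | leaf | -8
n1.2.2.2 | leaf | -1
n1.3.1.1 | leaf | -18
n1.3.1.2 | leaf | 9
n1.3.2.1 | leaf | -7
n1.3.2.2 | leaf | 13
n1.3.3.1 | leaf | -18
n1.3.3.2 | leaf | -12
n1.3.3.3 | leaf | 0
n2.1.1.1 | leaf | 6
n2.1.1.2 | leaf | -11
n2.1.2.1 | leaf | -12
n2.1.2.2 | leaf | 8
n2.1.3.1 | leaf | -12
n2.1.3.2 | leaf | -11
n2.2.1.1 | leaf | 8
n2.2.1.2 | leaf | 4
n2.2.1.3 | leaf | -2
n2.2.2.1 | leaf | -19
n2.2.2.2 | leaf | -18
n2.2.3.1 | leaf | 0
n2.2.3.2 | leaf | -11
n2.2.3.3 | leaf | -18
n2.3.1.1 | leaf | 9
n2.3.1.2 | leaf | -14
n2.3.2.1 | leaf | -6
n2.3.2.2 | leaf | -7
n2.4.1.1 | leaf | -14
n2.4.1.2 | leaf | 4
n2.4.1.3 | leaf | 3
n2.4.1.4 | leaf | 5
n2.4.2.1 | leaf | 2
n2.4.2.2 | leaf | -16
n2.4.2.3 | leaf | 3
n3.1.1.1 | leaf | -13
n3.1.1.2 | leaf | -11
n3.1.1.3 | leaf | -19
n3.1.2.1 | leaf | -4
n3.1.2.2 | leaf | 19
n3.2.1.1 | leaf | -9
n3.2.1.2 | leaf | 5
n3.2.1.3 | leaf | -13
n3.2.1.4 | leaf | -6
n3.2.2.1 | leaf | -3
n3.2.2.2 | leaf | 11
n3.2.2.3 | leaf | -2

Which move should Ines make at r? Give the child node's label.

n1.1.1 (Bob): max(17, 18) = 18
n1.1.2 (Bob): max(16, 19, -18) = 19
n1.1.3 (Bob): max(-4, -9) = -4
n1.1 (Ines): min(18, 19, -4) = -4
n1.2.1 (Bob): max(-8, -15, 14) = 14
n1.2.2 (Bob): max(-8, -1) = -1
n1.2 (Ines): min(14, -1) = -1
n1.3.1 (Bob): max(-18, 9) = 9
n1.3.2 (Bob): max(-7, 13) = 13
n1.3.3 (Bob): max(-18, -12, 0) = 0
n1.3 (Ines): min(9, 13, 0) = 0
n1 (Bob): max(-4, -1, 0) = 0
n2.1.1 (Bob): max(6, -11) = 6
n2.1.2 (Bob): max(-12, 8) = 8
n2.1.3 (Bob): max(-12, -11) = -11
n2.1 (Ines): min(6, 8, -11) = -11
n2.2.1 (Bob): max(8, 4, -2) = 8
n2.2.2 (Bob): max(-19, -18) = -18
n2.2.3 (Bob): max(0, -11, -18) = 0
n2.2 (Ines): min(8, -18, 0) = -18
n2.3.1 (Bob): max(9, -14) = 9
n2.3.2 (Bob): max(-6, -7) = -6
n2.3 (Ines): min(9, -6) = -6
n2.4.1 (Bob): max(-14, 4, 3, 5) = 5
n2.4.2 (Bob): max(2, -16, 3) = 3
n2.4 (Ines): min(5, 3) = 3
n2 (Bob): max(-11, -18, -6, 3) = 3
n3.1.1 (Bob): max(-13, -11, -19) = -11
n3.1.2 (Bob): max(-4, 19) = 19
n3.1 (Ines): min(-11, 19) = -11
n3.2.1 (Bob): max(-9, 5, -13, -6) = 5
n3.2.2 (Bob): max(-3, 11, -2) = 11
n3.2 (Ines): min(5, 11) = 5
n3 (Bob): max(-11, 5) = 5
r (Ines): min(0, 3, 5) = 0
Ines at r wants the lowest of {n1=0, n2=3, n3=5}, so chooses n1.

n1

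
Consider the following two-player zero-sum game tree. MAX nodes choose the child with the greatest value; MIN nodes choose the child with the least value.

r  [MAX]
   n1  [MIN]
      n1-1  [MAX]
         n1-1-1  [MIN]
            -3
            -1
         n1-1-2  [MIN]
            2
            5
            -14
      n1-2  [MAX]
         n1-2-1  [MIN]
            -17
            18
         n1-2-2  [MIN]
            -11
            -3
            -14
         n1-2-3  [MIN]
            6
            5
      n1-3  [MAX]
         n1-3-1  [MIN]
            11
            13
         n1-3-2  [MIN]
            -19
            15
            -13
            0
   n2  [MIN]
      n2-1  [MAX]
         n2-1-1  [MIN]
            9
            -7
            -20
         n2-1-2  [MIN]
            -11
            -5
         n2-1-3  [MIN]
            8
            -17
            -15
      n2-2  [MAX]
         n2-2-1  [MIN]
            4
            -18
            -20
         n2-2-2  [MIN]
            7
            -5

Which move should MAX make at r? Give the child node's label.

n1

n1-1-1 (MIN): min(-3, -1) = -3
n1-1-2 (MIN): min(2, 5, -14) = -14
n1-1 (MAX): max(-3, -14) = -3
n1-2-1 (MIN): min(-17, 18) = -17
n1-2-2 (MIN): min(-11, -3, -14) = -14
n1-2-3 (MIN): min(6, 5) = 5
n1-2 (MAX): max(-17, -14, 5) = 5
n1-3-1 (MIN): min(11, 13) = 11
n1-3-2 (MIN): min(-19, 15, -13, 0) = -19
n1-3 (MAX): max(11, -19) = 11
n1 (MIN): min(-3, 5, 11) = -3
n2-1-1 (MIN): min(9, -7, -20) = -20
n2-1-2 (MIN): min(-11, -5) = -11
n2-1-3 (MIN): min(8, -17, -15) = -17
n2-1 (MAX): max(-20, -11, -17) = -11
n2-2-1 (MIN): min(4, -18, -20) = -20
n2-2-2 (MIN): min(7, -5) = -5
n2-2 (MAX): max(-20, -5) = -5
n2 (MIN): min(-11, -5) = -11
r (MAX): max(-3, -11) = -3
MAX at r wants the highest of {n1=-3, n2=-11}, so chooses n1.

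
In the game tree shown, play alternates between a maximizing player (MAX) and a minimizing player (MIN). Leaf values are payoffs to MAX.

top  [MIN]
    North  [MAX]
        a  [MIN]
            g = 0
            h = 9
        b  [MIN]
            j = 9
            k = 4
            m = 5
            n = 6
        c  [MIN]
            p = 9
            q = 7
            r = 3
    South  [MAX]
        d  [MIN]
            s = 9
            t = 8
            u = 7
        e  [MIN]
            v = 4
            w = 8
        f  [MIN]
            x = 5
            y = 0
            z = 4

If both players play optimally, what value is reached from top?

4

a (MIN): min(0, 9) = 0
b (MIN): min(9, 4, 5, 6) = 4
c (MIN): min(9, 7, 3) = 3
North (MAX): max(0, 4, 3) = 4
d (MIN): min(9, 8, 7) = 7
e (MIN): min(4, 8) = 4
f (MIN): min(5, 0, 4) = 0
South (MAX): max(7, 4, 0) = 7
top (MIN): min(4, 7) = 4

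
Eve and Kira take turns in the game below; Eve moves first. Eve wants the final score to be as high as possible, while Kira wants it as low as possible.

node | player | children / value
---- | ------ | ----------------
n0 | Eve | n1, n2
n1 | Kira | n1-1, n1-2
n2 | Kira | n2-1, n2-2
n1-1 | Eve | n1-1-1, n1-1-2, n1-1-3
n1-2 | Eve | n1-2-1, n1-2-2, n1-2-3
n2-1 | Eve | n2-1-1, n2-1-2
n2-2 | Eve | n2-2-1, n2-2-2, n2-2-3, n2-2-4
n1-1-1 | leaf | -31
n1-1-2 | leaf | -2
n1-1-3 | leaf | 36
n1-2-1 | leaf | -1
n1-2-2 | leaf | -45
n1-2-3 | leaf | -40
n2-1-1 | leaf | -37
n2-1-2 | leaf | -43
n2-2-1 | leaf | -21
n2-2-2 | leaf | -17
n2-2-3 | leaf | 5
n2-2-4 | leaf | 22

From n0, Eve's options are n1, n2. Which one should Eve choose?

n1

n1-1 (Eve): max(-31, -2, 36) = 36
n1-2 (Eve): max(-1, -45, -40) = -1
n1 (Kira): min(36, -1) = -1
n2-1 (Eve): max(-37, -43) = -37
n2-2 (Eve): max(-21, -17, 5, 22) = 22
n2 (Kira): min(-37, 22) = -37
n0 (Eve): max(-1, -37) = -1
Eve at n0 wants the highest of {n1=-1, n2=-37}, so chooses n1.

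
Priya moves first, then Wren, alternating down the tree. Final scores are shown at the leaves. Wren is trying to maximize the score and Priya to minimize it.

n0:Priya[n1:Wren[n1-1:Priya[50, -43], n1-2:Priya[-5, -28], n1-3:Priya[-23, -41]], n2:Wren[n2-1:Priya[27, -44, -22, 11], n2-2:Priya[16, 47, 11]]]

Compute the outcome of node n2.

11

n2-1 (Priya): min(27, -44, -22, 11) = -44
n2-2 (Priya): min(16, 47, 11) = 11
n2 (Wren): max(-44, 11) = 11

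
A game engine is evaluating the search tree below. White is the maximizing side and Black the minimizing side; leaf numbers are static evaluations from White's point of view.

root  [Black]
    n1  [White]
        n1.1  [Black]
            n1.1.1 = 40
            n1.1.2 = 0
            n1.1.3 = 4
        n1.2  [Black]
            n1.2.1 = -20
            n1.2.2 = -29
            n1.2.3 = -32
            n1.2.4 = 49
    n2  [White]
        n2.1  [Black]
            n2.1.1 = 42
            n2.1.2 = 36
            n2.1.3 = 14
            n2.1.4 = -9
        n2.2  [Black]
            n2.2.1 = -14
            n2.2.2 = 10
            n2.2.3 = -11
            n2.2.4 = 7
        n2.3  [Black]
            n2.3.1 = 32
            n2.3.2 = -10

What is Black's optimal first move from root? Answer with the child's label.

n1.1 (Black): min(40, 0, 4) = 0
n1.2 (Black): min(-20, -29, -32, 49) = -32
n1 (White): max(0, -32) = 0
n2.1 (Black): min(42, 36, 14, -9) = -9
n2.2 (Black): min(-14, 10, -11, 7) = -14
n2.3 (Black): min(32, -10) = -10
n2 (White): max(-9, -14, -10) = -9
root (Black): min(0, -9) = -9
Black at root wants the lowest of {n1=0, n2=-9}, so chooses n2.

n2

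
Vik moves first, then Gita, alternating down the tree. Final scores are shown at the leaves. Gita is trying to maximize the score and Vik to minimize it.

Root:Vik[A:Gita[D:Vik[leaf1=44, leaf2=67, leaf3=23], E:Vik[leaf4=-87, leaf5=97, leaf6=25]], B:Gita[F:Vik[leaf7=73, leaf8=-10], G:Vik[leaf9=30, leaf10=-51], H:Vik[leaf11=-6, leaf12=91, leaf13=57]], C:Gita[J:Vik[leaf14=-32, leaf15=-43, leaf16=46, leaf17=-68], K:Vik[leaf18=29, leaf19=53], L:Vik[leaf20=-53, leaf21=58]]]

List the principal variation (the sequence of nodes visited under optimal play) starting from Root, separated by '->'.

D (Vik): min(44, 67, 23) = 23
E (Vik): min(-87, 97, 25) = -87
A (Gita): max(23, -87) = 23
F (Vik): min(73, -10) = -10
G (Vik): min(30, -51) = -51
H (Vik): min(-6, 91, 57) = -6
B (Gita): max(-10, -51, -6) = -6
J (Vik): min(-32, -43, 46, -68) = -68
K (Vik): min(29, 53) = 29
L (Vik): min(-53, 58) = -53
C (Gita): max(-68, 29, -53) = 29
Root (Vik): min(23, -6, 29) = -6
At Root, Vik picks B (lowest: -6).
At B, Gita picks H (highest: -6).
At H, Vik picks leaf11 (lowest: -6).
Terminal value -6.

Root -> B -> H -> leaf11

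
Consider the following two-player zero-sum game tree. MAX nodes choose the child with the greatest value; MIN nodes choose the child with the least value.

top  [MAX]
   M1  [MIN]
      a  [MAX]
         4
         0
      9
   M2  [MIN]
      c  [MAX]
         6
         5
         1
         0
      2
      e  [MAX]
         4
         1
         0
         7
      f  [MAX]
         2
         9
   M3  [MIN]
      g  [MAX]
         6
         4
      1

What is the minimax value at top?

a (MAX): max(4, 0) = 4
M1 (MIN): min(4, 9) = 4
c (MAX): max(6, 5, 1, 0) = 6
e (MAX): max(4, 1, 0, 7) = 7
f (MAX): max(2, 9) = 9
M2 (MIN): min(6, 2, 7, 9) = 2
g (MAX): max(6, 4) = 6
M3 (MIN): min(6, 1) = 1
top (MAX): max(4, 2, 1) = 4

4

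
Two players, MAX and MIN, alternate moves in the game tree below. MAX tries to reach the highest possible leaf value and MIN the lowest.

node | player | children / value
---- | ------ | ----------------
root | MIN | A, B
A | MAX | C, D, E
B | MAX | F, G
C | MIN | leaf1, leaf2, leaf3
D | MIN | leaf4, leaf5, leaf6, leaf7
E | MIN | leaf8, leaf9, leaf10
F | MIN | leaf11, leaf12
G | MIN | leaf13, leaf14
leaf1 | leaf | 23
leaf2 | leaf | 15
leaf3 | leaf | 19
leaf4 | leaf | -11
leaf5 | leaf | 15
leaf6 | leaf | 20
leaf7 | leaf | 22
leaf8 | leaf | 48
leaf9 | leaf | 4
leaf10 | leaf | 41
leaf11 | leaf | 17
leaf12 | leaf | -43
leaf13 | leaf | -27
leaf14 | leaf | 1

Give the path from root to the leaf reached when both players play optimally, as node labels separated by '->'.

root -> B -> G -> leaf13

C (MIN): min(23, 15, 19) = 15
D (MIN): min(-11, 15, 20, 22) = -11
E (MIN): min(48, 4, 41) = 4
A (MAX): max(15, -11, 4) = 15
F (MIN): min(17, -43) = -43
G (MIN): min(-27, 1) = -27
B (MAX): max(-43, -27) = -27
root (MIN): min(15, -27) = -27
At root, MIN picks B (lowest: -27).
At B, MAX picks G (highest: -27).
At G, MIN picks leaf13 (lowest: -27).
Terminal value -27.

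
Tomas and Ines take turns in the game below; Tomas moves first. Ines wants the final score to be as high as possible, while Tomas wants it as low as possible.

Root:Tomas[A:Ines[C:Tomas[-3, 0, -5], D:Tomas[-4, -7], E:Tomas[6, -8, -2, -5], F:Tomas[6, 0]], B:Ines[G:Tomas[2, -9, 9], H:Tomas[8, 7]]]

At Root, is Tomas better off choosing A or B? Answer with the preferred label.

C (Tomas): min(-3, 0, -5) = -5
D (Tomas): min(-4, -7) = -7
E (Tomas): min(6, -8, -2, -5) = -8
F (Tomas): min(6, 0) = 0
A (Ines): max(-5, -7, -8, 0) = 0
G (Tomas): min(2, -9, 9) = -9
H (Tomas): min(8, 7) = 7
B (Ines): max(-9, 7) = 7
Tomas prefers the lower value; A=0, B=7. A is better since 0 < 7.

A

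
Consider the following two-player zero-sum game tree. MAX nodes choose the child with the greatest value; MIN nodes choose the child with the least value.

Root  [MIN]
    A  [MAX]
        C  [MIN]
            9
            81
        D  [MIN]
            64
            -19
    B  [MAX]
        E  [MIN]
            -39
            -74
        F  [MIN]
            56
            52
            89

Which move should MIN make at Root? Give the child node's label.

A

C (MIN): min(9, 81) = 9
D (MIN): min(64, -19) = -19
A (MAX): max(9, -19) = 9
E (MIN): min(-39, -74) = -74
F (MIN): min(56, 52, 89) = 52
B (MAX): max(-74, 52) = 52
Root (MIN): min(9, 52) = 9
MIN at Root wants the lowest of {A=9, B=52}, so chooses A.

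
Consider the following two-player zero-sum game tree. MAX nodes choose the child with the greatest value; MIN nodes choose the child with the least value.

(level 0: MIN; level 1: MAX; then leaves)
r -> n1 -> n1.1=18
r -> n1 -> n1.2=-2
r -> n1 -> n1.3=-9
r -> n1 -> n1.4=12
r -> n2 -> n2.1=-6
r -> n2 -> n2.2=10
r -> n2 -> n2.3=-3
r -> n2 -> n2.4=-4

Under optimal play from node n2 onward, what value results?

n2 (MAX): max(-6, 10, -3, -4) = 10

10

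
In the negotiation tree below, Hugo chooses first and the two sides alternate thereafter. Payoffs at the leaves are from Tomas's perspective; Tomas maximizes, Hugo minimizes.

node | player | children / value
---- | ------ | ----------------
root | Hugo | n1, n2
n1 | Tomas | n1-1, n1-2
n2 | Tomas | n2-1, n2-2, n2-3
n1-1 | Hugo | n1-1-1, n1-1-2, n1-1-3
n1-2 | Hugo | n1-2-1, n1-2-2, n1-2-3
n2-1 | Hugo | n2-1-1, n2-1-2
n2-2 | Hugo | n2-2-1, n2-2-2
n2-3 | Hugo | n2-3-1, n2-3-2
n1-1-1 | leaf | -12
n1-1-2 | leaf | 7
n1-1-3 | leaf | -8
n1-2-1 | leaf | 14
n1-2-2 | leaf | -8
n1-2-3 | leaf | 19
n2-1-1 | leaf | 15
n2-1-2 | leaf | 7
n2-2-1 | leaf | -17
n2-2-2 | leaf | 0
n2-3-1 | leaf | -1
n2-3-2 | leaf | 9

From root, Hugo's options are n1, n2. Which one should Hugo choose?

n1

n1-1 (Hugo): min(-12, 7, -8) = -12
n1-2 (Hugo): min(14, -8, 19) = -8
n1 (Tomas): max(-12, -8) = -8
n2-1 (Hugo): min(15, 7) = 7
n2-2 (Hugo): min(-17, 0) = -17
n2-3 (Hugo): min(-1, 9) = -1
n2 (Tomas): max(7, -17, -1) = 7
root (Hugo): min(-8, 7) = -8
Hugo at root wants the lowest of {n1=-8, n2=7}, so chooses n1.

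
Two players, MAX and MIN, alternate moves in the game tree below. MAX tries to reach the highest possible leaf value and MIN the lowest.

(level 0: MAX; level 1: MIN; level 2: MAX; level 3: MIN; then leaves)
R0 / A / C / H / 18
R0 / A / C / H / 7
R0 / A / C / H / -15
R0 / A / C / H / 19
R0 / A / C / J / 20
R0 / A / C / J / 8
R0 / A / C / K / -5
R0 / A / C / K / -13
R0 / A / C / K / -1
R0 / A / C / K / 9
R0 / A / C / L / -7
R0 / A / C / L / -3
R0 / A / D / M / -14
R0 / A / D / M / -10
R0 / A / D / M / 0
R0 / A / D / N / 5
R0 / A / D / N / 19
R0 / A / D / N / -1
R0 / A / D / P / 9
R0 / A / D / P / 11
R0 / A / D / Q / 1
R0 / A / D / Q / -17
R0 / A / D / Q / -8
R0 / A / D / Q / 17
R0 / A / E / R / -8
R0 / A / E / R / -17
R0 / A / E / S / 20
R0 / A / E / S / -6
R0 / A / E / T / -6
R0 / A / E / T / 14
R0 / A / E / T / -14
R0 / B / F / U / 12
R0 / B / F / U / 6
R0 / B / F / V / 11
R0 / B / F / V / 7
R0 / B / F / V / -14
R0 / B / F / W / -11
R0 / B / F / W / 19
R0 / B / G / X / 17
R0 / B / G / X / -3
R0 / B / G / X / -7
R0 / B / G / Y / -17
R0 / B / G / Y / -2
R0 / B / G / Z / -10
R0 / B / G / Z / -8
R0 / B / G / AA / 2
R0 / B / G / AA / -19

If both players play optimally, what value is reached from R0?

H (MIN): min(18, 7, -15, 19) = -15
J (MIN): min(20, 8) = 8
K (MIN): min(-5, -13, -1, 9) = -13
L (MIN): min(-7, -3) = -7
C (MAX): max(-15, 8, -13, -7) = 8
M (MIN): min(-14, -10, 0) = -14
N (MIN): min(5, 19, -1) = -1
P (MIN): min(9, 11) = 9
Q (MIN): min(1, -17, -8, 17) = -17
D (MAX): max(-14, -1, 9, -17) = 9
R (MIN): min(-8, -17) = -17
S (MIN): min(20, -6) = -6
T (MIN): min(-6, 14, -14) = -14
E (MAX): max(-17, -6, -14) = -6
A (MIN): min(8, 9, -6) = -6
U (MIN): min(12, 6) = 6
V (MIN): min(11, 7, -14) = -14
W (MIN): min(-11, 19) = -11
F (MAX): max(6, -14, -11) = 6
X (MIN): min(17, -3, -7) = -7
Y (MIN): min(-17, -2) = -17
Z (MIN): min(-10, -8) = -10
AA (MIN): min(2, -19) = -19
G (MAX): max(-7, -17, -10, -19) = -7
B (MIN): min(6, -7) = -7
R0 (MAX): max(-6, -7) = -6

-6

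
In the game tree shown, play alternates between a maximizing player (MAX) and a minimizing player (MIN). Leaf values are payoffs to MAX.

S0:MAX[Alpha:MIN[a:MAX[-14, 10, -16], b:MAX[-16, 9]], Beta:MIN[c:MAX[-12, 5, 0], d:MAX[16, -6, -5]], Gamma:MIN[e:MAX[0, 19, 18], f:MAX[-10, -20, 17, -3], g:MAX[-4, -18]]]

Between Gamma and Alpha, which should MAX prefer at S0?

e (MAX): max(0, 19, 18) = 19
f (MAX): max(-10, -20, 17, -3) = 17
g (MAX): max(-4, -18) = -4
Gamma (MIN): min(19, 17, -4) = -4
a (MAX): max(-14, 10, -16) = 10
b (MAX): max(-16, 9) = 9
Alpha (MIN): min(10, 9) = 9
MAX prefers the higher value; Gamma=-4, Alpha=9. Alpha is better since 9 > -4.

Alpha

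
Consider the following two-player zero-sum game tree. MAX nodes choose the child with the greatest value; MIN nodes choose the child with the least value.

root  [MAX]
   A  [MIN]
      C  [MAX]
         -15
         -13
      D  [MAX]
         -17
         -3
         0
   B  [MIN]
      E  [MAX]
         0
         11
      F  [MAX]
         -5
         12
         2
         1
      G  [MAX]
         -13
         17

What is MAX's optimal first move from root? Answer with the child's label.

C (MAX): max(-15, -13) = -13
D (MAX): max(-17, -3, 0) = 0
A (MIN): min(-13, 0) = -13
E (MAX): max(0, 11) = 11
F (MAX): max(-5, 12, 2, 1) = 12
G (MAX): max(-13, 17) = 17
B (MIN): min(11, 12, 17) = 11
root (MAX): max(-13, 11) = 11
MAX at root wants the highest of {A=-13, B=11}, so chooses B.

B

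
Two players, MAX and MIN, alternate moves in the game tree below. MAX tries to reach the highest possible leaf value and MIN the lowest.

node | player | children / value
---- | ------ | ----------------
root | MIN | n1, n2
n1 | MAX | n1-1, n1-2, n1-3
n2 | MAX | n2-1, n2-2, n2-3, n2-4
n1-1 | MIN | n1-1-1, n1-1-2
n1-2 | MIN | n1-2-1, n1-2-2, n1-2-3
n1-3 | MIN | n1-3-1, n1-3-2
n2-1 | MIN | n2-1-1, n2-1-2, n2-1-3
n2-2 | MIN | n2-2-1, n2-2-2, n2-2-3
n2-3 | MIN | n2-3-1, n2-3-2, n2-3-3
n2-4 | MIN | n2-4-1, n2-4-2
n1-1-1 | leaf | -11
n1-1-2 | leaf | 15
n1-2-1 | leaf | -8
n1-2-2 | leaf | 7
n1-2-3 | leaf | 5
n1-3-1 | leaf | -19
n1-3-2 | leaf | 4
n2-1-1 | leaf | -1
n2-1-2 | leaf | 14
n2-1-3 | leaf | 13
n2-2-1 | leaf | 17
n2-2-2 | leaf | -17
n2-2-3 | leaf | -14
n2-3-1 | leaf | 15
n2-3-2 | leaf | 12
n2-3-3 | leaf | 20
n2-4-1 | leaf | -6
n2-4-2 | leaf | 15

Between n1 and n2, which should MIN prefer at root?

n1-1 (MIN): min(-11, 15) = -11
n1-2 (MIN): min(-8, 7, 5) = -8
n1-3 (MIN): min(-19, 4) = -19
n1 (MAX): max(-11, -8, -19) = -8
n2-1 (MIN): min(-1, 14, 13) = -1
n2-2 (MIN): min(17, -17, -14) = -17
n2-3 (MIN): min(15, 12, 20) = 12
n2-4 (MIN): min(-6, 15) = -6
n2 (MAX): max(-1, -17, 12, -6) = 12
MIN prefers the lower value; n1=-8, n2=12. n1 is better since -8 < 12.

n1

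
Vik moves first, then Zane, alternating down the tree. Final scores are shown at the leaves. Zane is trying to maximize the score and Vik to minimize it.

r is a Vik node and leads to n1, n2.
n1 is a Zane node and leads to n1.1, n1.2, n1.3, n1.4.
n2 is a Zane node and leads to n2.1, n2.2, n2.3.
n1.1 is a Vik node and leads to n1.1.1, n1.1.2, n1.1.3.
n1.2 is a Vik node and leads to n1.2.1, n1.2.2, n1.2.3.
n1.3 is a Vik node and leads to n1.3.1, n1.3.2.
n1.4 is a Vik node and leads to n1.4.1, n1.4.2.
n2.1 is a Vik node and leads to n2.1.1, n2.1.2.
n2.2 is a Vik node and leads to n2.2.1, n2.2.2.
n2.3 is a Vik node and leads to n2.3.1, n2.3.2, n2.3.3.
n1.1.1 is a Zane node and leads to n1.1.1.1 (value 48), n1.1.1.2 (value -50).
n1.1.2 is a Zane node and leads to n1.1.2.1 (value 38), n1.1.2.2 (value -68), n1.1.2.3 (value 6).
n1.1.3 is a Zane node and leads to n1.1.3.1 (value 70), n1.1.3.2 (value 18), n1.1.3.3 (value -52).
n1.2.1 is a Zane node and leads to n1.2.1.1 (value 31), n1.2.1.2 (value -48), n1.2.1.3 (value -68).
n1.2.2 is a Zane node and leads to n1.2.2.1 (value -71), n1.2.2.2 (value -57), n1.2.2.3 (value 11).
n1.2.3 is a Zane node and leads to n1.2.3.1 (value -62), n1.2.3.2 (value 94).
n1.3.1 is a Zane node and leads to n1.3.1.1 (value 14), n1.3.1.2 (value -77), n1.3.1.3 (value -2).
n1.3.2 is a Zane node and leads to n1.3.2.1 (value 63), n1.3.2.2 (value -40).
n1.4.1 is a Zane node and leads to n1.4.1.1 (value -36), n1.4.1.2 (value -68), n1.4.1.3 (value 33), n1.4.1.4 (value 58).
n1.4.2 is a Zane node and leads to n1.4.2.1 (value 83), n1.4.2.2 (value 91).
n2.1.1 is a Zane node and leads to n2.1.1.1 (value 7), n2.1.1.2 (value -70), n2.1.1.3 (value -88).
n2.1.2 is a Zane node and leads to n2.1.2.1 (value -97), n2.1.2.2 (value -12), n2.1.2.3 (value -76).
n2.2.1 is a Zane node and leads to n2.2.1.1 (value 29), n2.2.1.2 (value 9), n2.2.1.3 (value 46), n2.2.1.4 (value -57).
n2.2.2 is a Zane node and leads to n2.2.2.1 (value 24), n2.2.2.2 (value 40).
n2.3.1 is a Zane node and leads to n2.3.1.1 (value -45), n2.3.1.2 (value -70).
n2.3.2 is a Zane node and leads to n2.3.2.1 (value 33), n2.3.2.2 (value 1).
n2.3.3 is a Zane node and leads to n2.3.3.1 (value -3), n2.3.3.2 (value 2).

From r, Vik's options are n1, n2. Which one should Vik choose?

n2

n1.1.1 (Zane): max(48, -50) = 48
n1.1.2 (Zane): max(38, -68, 6) = 38
n1.1.3 (Zane): max(70, 18, -52) = 70
n1.1 (Vik): min(48, 38, 70) = 38
n1.2.1 (Zane): max(31, -48, -68) = 31
n1.2.2 (Zane): max(-71, -57, 11) = 11
n1.2.3 (Zane): max(-62, 94) = 94
n1.2 (Vik): min(31, 11, 94) = 11
n1.3.1 (Zane): max(14, -77, -2) = 14
n1.3.2 (Zane): max(63, -40) = 63
n1.3 (Vik): min(14, 63) = 14
n1.4.1 (Zane): max(-36, -68, 33, 58) = 58
n1.4.2 (Zane): max(83, 91) = 91
n1.4 (Vik): min(58, 91) = 58
n1 (Zane): max(38, 11, 14, 58) = 58
n2.1.1 (Zane): max(7, -70, -88) = 7
n2.1.2 (Zane): max(-97, -12, -76) = -12
n2.1 (Vik): min(7, -12) = -12
n2.2.1 (Zane): max(29, 9, 46, -57) = 46
n2.2.2 (Zane): max(24, 40) = 40
n2.2 (Vik): min(46, 40) = 40
n2.3.1 (Zane): max(-45, -70) = -45
n2.3.2 (Zane): max(33, 1) = 33
n2.3.3 (Zane): max(-3, 2) = 2
n2.3 (Vik): min(-45, 33, 2) = -45
n2 (Zane): max(-12, 40, -45) = 40
r (Vik): min(58, 40) = 40
Vik at r wants the lowest of {n1=58, n2=40}, so chooses n2.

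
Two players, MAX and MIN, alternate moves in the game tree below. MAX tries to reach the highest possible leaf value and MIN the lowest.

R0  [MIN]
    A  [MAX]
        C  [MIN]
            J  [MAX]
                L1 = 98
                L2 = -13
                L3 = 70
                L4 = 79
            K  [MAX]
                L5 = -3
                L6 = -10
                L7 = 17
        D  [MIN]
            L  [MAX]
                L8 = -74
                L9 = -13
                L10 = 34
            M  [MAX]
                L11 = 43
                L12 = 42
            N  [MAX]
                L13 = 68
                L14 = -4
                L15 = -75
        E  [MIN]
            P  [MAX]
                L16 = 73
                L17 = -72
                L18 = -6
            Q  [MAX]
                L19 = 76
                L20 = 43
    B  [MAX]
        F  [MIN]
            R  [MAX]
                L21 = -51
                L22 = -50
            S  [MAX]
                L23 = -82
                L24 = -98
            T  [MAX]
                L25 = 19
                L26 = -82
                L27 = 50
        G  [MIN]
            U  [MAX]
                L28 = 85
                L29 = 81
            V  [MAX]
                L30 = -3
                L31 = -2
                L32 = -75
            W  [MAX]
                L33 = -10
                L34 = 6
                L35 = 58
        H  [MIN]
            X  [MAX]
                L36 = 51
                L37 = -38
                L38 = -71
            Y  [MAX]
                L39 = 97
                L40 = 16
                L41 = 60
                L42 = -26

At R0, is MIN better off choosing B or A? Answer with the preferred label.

B

R (MAX): max(-51, -50) = -50
S (MAX): max(-82, -98) = -82
T (MAX): max(19, -82, 50) = 50
F (MIN): min(-50, -82, 50) = -82
U (MAX): max(85, 81) = 85
V (MAX): max(-3, -2, -75) = -2
W (MAX): max(-10, 6, 58) = 58
G (MIN): min(85, -2, 58) = -2
X (MAX): max(51, -38, -71) = 51
Y (MAX): max(97, 16, 60, -26) = 97
H (MIN): min(51, 97) = 51
B (MAX): max(-82, -2, 51) = 51
J (MAX): max(98, -13, 70, 79) = 98
K (MAX): max(-3, -10, 17) = 17
C (MIN): min(98, 17) = 17
L (MAX): max(-74, -13, 34) = 34
M (MAX): max(43, 42) = 43
N (MAX): max(68, -4, -75) = 68
D (MIN): min(34, 43, 68) = 34
P (MAX): max(73, -72, -6) = 73
Q (MAX): max(76, 43) = 76
E (MIN): min(73, 76) = 73
A (MAX): max(17, 34, 73) = 73
MIN prefers the lower value; B=51, A=73. B is better since 51 < 73.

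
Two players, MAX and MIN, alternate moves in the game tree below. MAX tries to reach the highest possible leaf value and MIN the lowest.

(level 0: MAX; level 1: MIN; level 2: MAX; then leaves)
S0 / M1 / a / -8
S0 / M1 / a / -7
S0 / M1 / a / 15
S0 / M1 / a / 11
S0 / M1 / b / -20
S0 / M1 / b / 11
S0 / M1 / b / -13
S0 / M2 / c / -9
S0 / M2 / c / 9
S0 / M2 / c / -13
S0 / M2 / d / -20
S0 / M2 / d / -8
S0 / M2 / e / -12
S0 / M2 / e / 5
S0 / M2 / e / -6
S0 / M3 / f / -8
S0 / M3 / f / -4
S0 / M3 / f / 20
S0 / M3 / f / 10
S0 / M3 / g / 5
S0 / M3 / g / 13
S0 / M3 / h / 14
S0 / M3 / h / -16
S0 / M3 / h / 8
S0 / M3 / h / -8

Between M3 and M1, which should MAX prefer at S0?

f (MAX): max(-8, -4, 20, 10) = 20
g (MAX): max(5, 13) = 13
h (MAX): max(14, -16, 8, -8) = 14
M3 (MIN): min(20, 13, 14) = 13
a (MAX): max(-8, -7, 15, 11) = 15
b (MAX): max(-20, 11, -13) = 11
M1 (MIN): min(15, 11) = 11
MAX prefers the higher value; M3=13, M1=11. M3 is better since 13 > 11.

M3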